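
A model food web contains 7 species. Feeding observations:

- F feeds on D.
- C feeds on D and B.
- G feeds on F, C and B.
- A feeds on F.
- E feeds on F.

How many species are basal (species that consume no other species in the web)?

Basal species (no prey listed): D, B.
Count: 2.

2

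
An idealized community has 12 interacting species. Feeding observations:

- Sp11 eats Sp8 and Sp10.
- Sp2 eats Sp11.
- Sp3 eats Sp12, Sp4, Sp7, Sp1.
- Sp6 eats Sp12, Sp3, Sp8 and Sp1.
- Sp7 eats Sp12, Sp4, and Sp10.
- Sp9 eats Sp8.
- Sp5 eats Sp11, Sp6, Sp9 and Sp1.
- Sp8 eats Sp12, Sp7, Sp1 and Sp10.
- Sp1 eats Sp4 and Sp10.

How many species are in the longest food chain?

5 species

One longest chain: Sp4 → Sp1 → Sp8 → Sp11 → Sp2.
It has 5 species and 4 links.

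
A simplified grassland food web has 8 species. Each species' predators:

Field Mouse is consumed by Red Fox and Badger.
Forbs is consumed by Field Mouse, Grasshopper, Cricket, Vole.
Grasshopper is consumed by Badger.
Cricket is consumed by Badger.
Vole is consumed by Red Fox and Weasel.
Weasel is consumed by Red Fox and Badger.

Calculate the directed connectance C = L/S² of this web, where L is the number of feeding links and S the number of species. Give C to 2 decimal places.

C = 0.19

The web has S = 8 species and L = 12 feeding links.
C = L / S² = 12 / 64 = 0.1875 ≈ 0.19.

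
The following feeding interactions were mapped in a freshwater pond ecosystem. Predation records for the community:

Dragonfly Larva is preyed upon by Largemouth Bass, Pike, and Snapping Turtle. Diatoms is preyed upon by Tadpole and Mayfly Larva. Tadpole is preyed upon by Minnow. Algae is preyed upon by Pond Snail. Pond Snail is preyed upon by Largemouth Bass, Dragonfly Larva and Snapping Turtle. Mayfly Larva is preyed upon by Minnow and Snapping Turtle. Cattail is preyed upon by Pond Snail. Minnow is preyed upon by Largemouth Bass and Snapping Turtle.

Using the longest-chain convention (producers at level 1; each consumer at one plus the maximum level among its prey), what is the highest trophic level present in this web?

4

Producers (level 1): Cattail, Algae, Diatoms.
Cattail → Pond Snail → Dragonfly Larva → Largemouth Bass gives Largemouth Bass level 4.
No species has a prey at level 4, so no species reaches level 5.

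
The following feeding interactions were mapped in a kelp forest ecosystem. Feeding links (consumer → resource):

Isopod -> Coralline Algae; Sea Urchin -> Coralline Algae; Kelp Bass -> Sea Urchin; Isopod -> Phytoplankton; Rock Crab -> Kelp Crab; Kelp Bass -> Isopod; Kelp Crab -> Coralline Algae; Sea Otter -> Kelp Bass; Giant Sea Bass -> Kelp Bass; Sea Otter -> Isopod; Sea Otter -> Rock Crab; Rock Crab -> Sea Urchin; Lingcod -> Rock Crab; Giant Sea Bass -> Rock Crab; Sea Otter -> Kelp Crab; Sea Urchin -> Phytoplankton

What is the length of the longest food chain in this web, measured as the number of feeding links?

One longest chain: Coralline Algae → Sea Urchin → Rock Crab → Giant Sea Bass.
It has 4 species and 3 links.

3 links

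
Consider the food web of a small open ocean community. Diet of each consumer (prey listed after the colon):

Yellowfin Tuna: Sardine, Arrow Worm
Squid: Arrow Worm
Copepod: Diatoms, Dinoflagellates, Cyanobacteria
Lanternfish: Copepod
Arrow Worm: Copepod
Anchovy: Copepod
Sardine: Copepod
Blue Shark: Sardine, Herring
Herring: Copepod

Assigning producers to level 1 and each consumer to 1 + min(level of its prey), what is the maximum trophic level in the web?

4

Producers (level 1): Diatoms, Dinoflagellates, Cyanobacteria.
Following each consumer down to its lowest-level prey: Diatoms → Copepod → Sardine → Yellowfin Tuna (levels 1 through 4).
All prey of Yellowfin Tuna (Sardine 3, Arrow Worm 3) are at level 3 or above, so Yellowfin Tuna is at level 1 + 3 = 4.
Every consumer has at least one prey at level 3 or below, so none exceeds level 4.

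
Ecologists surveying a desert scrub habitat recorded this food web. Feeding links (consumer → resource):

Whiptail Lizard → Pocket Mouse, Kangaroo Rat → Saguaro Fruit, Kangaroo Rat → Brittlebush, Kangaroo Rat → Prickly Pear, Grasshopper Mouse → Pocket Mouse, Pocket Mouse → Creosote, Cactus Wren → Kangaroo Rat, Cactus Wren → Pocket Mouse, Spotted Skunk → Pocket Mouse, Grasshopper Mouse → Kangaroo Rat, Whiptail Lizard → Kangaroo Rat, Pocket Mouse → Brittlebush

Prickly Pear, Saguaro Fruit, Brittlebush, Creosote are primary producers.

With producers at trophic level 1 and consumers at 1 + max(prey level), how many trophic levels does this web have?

3

Producers (level 1): Prickly Pear, Saguaro Fruit, Brittlebush, Creosote.
Brittlebush → Pocket Mouse → Grasshopper Mouse gives Grasshopper Mouse level 3.
No species has a prey at level 3, so no species reaches level 4.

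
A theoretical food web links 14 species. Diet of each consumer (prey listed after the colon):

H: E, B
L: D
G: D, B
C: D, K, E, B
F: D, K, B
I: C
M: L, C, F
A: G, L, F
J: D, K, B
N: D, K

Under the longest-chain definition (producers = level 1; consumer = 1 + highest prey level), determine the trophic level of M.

Trophic level 3

D is a producer → level 1.
C eats D (level 1); other prey at levels: K 1, E 1, B 1 → level 2.
M eats C (level 2); other prey at levels: L 2, F 2 → level 3.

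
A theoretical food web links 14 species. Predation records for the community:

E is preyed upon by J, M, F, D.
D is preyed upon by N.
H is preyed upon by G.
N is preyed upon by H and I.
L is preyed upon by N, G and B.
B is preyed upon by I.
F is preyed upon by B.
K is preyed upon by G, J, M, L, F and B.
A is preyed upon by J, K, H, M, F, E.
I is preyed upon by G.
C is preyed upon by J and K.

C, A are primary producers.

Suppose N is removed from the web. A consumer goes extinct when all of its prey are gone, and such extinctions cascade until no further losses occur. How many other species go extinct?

0

Remove N.
Every predator of it retains at least one other prey: H still has A; I still has B.
No consumer loses all prey, so no secondary extinctions occur.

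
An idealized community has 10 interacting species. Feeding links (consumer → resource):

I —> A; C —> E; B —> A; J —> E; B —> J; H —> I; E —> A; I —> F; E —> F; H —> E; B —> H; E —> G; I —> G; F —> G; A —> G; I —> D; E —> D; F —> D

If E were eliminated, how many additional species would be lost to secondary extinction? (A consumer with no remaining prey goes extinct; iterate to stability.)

Remove E.
Round 1: C (all prey gone), J (all prey gone) → extinct.
No further losses. Total secondary extinctions: 2.

2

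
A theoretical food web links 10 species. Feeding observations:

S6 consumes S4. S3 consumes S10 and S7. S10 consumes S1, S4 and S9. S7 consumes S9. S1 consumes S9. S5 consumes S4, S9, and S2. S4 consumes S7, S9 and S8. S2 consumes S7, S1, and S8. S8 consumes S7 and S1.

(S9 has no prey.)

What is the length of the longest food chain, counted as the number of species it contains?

One longest chain: S9 → S7 → S8 → S4 → S10 → S3.
It has 6 species and 5 links.

6 species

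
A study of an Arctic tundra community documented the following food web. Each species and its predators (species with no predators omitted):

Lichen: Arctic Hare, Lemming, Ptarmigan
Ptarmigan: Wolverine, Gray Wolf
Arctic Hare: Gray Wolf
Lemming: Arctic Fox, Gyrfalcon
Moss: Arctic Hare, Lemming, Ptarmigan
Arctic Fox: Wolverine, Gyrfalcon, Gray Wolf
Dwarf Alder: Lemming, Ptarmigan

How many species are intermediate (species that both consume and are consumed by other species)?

4

Intermediate species (has both prey and predators): Arctic Hare, Lemming, Ptarmigan, Arctic Fox.
Count: 4.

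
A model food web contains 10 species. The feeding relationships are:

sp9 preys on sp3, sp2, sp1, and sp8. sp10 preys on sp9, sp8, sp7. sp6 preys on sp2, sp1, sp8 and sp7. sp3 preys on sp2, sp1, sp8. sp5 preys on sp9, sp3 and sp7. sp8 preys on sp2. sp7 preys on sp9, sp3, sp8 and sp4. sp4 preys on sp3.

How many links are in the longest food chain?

5 links

One longest chain: sp2 → sp8 → sp3 → sp4 → sp7 → sp6.
It has 6 species and 5 links.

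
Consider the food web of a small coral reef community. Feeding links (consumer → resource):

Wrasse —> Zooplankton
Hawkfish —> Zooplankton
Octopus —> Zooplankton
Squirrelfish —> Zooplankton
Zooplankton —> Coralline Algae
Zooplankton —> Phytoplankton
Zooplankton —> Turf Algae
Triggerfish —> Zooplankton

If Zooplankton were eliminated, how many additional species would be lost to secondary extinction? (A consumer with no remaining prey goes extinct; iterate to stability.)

Remove Zooplankton.
Round 1: Hawkfish (all prey gone), Octopus (all prey gone), Wrasse (all prey gone), Triggerfish (all prey gone), Squirrelfish (all prey gone) → extinct.
No further losses. Total secondary extinctions: 5.

5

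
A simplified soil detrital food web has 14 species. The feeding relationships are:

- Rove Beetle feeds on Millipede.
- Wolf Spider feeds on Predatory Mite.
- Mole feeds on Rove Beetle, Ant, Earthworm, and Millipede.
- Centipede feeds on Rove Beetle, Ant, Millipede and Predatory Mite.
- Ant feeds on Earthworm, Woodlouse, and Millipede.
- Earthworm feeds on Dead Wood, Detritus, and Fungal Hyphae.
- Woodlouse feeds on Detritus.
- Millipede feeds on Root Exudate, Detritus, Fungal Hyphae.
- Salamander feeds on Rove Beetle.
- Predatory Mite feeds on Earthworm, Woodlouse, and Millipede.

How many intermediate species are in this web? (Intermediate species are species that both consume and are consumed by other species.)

6

Intermediate species (has both prey and predators): Millipede, Earthworm, Woodlouse, Rove Beetle, Ant, Predatory Mite.
Count: 6.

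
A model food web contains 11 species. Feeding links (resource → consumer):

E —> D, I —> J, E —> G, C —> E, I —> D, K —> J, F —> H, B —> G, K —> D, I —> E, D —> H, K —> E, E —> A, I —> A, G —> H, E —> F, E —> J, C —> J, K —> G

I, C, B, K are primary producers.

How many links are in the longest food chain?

One longest chain: I → E → F → H.
It has 4 species and 3 links.

3 links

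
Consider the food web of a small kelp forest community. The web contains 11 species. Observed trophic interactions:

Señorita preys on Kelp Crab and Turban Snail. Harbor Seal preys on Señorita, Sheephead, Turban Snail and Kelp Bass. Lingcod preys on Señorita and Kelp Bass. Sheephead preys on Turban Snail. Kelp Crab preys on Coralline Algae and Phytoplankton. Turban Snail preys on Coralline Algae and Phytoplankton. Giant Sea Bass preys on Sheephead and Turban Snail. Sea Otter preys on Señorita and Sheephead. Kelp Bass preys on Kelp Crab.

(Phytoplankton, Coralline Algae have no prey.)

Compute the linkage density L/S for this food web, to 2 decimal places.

L/S = 1.64

There are L = 18 links among S = 11 species.
L/S = 18/11 = 1.6364 ≈ 1.64.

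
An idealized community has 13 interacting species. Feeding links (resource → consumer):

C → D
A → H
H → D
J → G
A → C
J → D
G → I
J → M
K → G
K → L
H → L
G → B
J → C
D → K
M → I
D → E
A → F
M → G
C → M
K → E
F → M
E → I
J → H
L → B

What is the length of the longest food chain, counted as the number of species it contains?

6 species

One longest chain: A → H → D → K → G → B.
It has 6 species and 5 links.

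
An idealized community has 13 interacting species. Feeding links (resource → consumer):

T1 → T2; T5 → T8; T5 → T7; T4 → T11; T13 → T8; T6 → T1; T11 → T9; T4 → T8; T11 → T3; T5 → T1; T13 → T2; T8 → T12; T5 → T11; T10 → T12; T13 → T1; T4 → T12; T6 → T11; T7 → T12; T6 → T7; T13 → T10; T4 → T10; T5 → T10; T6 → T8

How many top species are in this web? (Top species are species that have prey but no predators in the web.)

4

Top species (has prey, but nothing eats it): T2, T3, T12, T9.
Count: 4.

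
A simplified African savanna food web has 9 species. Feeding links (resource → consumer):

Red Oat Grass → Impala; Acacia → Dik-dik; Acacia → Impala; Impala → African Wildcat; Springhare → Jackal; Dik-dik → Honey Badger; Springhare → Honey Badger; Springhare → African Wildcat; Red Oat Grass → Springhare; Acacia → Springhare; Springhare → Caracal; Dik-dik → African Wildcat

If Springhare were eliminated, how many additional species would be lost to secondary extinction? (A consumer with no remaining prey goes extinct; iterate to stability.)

Remove Springhare.
Round 1: Jackal (all prey gone), Caracal (all prey gone) → extinct.
No further losses. Total secondary extinctions: 2.

2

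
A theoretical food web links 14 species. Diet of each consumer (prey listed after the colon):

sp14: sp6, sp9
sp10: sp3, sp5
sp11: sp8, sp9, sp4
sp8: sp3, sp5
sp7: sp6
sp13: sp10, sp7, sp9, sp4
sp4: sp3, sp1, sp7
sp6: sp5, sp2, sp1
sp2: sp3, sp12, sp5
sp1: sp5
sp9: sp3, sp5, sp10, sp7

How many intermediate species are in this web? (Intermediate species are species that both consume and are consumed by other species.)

Intermediate species (has both prey and predators): sp2, sp8, sp10, sp1, sp6, sp7, sp9, sp4.
Count: 8.

8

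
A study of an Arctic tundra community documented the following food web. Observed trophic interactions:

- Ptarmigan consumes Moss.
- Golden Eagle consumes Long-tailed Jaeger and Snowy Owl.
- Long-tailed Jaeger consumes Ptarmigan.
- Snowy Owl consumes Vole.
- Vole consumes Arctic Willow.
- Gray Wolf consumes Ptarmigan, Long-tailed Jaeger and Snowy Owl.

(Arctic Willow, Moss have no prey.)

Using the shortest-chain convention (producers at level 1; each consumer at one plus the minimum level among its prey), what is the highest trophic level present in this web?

Producers (level 1): Arctic Willow, Moss.
Following each consumer down to its lowest-level prey: Arctic Willow → Vole → Snowy Owl → Golden Eagle (levels 1 through 4).
All prey of Golden Eagle (Snowy Owl 3, Long-tailed Jaeger 3) are at level 3 or above, so Golden Eagle is at level 1 + 3 = 4.
Every consumer has at least one prey at level 3 or below, so none exceeds level 4.

4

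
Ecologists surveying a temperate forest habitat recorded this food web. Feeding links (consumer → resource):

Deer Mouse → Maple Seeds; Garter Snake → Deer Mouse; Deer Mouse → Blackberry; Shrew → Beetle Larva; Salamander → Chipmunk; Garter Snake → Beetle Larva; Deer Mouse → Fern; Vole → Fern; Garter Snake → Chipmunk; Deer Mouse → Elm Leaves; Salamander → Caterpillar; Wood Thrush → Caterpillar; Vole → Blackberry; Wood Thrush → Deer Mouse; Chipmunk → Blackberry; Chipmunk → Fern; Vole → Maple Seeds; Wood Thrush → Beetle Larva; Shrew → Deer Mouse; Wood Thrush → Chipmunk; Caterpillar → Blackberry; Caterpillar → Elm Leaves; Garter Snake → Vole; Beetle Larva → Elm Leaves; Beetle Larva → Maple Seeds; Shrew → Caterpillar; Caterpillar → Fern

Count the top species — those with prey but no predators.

Top species (has prey, but nothing eats it): Wood Thrush, Salamander, Garter Snake, Shrew.
Count: 4.

4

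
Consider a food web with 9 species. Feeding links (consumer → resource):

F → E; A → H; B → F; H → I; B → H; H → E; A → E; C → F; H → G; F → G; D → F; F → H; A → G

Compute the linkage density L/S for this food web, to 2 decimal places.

L/S = 1.44

There are L = 13 links among S = 9 species.
L/S = 13/9 = 1.4444 ≈ 1.44.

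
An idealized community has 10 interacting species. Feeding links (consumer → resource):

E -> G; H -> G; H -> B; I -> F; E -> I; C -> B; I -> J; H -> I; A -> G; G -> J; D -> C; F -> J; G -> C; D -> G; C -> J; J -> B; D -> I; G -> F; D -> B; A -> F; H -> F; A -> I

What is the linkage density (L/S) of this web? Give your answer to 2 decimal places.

There are L = 22 links among S = 10 species.
L/S = 22/10 = 2.2000 ≈ 2.20.

L/S = 2.20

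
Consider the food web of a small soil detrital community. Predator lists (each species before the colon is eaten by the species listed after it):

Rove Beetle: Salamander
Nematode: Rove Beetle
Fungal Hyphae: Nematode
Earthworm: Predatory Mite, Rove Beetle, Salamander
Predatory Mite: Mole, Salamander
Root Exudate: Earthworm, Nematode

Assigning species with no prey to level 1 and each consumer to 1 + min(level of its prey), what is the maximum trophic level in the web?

Basal resources (level 1): Root Exudate, Fungal Hyphae.
Following each consumer down to its lowest-level prey: Root Exudate → Earthworm → Predatory Mite → Mole (levels 1 through 4).
All prey of Mole (Predatory Mite 3) are at level 3 or above, so Mole is at level 1 + 3 = 4.
Every consumer has at least one prey at level 3 or below, so none exceeds level 4.

4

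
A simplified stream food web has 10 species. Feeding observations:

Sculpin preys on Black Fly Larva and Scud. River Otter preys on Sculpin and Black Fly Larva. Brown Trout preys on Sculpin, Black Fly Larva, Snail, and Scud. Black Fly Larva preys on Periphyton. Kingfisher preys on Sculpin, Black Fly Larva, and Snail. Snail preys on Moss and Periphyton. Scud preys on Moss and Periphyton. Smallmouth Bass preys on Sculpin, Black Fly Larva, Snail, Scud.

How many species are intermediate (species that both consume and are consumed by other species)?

Intermediate species (has both prey and predators): Scud, Snail, Black Fly Larva, Sculpin.
Count: 4.

4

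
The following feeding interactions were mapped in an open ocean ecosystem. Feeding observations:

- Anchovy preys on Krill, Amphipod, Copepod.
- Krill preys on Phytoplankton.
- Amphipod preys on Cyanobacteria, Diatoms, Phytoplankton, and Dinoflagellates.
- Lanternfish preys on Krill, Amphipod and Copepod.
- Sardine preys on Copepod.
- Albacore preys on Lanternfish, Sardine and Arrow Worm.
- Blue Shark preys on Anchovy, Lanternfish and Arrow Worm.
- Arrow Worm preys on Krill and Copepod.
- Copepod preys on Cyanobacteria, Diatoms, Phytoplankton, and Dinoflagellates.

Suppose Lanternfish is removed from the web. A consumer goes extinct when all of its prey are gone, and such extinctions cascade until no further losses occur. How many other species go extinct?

0

Remove Lanternfish.
Every predator of it retains at least one other prey: Albacore still has Sardine, Arrow Worm; Blue Shark still has Anchovy, Arrow Worm.
No consumer loses all prey, so no secondary extinctions occur.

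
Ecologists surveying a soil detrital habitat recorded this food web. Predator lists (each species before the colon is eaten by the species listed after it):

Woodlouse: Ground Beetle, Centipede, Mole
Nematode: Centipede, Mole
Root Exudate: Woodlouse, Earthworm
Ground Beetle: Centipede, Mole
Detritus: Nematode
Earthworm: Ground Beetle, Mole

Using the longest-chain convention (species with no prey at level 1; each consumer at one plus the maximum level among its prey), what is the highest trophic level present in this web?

Basal resources (level 1): Detritus, Root Exudate.
Root Exudate → Woodlouse → Ground Beetle → Centipede gives Centipede level 4.
No species has a prey at level 4, so no species reaches level 5.

4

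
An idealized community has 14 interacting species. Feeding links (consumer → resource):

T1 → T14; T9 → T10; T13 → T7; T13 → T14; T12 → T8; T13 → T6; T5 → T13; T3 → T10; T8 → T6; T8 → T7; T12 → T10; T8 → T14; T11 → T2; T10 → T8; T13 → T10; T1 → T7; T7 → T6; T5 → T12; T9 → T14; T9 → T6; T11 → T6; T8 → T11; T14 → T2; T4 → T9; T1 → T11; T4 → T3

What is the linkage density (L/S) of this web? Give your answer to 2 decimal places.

There are L = 26 links among S = 14 species.
L/S = 26/14 = 1.8571 ≈ 1.86.

L/S = 1.86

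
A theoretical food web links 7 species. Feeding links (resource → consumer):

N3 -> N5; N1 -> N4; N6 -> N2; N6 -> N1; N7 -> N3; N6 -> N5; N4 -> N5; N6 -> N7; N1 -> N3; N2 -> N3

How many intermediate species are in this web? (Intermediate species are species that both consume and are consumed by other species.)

5

Intermediate species (has both prey and predators): N7, N1, N2, N4, N3.
Count: 5.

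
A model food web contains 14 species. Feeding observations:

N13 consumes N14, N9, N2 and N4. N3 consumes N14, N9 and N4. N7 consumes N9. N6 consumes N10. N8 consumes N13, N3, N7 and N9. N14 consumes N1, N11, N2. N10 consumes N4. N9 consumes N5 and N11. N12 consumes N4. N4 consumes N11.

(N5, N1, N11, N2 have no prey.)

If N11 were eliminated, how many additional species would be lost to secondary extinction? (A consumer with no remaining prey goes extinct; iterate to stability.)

4

Remove N11.
Round 1: N4 (all prey gone) → extinct.
Round 2: N10 (all prey gone), N12 (all prey gone) → extinct.
Round 3: N6 (all prey gone) → extinct.
No further losses. Total secondary extinctions: 4.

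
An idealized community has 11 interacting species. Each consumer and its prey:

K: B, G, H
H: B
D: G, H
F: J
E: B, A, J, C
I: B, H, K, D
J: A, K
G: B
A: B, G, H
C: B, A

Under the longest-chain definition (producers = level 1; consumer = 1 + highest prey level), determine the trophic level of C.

B is a producer → level 1.
G eats B → level 2.
A eats G (level 2); other prey at levels: B 1, H 2 → level 3.
C eats A (level 3); other prey at levels: B 1 → level 4.

Trophic level 4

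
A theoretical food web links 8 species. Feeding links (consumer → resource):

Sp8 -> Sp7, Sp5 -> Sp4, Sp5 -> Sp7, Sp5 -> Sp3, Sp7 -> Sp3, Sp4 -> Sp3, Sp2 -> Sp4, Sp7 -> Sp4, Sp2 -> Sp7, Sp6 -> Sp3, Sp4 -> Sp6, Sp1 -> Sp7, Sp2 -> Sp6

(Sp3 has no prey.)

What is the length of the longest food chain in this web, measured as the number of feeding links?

One longest chain: Sp3 → Sp6 → Sp4 → Sp7 → Sp5.
It has 5 species and 4 links.

4 links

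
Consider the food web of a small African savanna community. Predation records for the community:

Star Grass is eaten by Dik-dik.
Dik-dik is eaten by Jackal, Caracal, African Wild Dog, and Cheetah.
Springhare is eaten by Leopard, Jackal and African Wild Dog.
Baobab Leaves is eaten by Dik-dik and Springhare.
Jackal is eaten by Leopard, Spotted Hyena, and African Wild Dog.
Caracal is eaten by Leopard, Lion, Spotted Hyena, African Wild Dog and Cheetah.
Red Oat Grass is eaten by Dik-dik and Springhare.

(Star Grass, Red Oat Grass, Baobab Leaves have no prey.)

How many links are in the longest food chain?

3 links

One longest chain: Star Grass → Dik-dik → Caracal → Spotted Hyena.
It has 4 species and 3 links.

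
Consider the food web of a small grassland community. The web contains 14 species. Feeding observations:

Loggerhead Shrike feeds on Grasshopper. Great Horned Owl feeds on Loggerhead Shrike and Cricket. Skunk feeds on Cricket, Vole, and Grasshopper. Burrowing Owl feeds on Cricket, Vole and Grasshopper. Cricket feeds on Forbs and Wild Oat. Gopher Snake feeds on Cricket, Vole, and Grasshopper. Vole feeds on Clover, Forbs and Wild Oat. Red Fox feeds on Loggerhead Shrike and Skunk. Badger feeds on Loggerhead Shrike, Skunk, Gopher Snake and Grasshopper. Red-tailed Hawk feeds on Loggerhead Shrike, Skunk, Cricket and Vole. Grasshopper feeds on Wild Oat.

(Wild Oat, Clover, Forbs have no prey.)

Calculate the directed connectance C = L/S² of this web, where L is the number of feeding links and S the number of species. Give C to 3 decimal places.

The web has S = 14 species and L = 28 feeding links.
C = L / S² = 28 / 196 = 0.1429 ≈ 0.143.

C = 0.143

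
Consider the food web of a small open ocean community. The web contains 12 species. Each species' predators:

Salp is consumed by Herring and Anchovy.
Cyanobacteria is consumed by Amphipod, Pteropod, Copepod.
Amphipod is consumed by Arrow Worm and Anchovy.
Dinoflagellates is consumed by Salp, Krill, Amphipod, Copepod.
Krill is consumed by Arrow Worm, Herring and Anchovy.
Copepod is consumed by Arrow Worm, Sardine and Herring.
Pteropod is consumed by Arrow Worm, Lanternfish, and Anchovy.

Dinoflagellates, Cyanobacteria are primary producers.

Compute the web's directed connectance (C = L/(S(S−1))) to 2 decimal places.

The web has S = 12 species and L = 20 feeding links.
C = L / (S(S−1)) = 20 / 132 = 0.1515 ≈ 0.15.

C = 0.15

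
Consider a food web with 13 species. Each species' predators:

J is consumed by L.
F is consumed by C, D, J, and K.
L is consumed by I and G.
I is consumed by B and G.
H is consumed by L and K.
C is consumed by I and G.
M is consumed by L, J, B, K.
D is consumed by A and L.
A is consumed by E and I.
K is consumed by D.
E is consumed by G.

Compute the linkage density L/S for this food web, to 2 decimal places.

There are L = 23 links among S = 13 species.
L/S = 23/13 = 1.7692 ≈ 1.77.

L/S = 1.77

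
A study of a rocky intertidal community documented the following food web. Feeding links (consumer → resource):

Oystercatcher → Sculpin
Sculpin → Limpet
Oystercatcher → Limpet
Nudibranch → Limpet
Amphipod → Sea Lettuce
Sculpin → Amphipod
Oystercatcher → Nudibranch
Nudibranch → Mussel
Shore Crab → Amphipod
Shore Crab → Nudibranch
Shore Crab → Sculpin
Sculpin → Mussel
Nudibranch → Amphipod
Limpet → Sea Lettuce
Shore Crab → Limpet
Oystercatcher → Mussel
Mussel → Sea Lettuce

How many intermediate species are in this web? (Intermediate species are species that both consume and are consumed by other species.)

Intermediate species (has both prey and predators): Amphipod, Mussel, Limpet, Nudibranch, Sculpin.
Count: 5.

5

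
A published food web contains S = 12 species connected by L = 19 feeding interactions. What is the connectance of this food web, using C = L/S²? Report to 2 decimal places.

The web has S = 12 species and L = 19 feeding links.
C = L / S² = 19 / 144 = 0.1319 ≈ 0.13.

C = 0.13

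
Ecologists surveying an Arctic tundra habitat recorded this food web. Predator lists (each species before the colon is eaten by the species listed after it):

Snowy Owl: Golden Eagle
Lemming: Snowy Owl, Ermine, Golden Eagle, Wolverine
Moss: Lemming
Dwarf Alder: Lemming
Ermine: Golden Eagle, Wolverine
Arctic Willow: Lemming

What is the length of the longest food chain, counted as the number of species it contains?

4 species

One longest chain: Arctic Willow → Lemming → Snowy Owl → Golden Eagle.
It has 4 species and 3 links.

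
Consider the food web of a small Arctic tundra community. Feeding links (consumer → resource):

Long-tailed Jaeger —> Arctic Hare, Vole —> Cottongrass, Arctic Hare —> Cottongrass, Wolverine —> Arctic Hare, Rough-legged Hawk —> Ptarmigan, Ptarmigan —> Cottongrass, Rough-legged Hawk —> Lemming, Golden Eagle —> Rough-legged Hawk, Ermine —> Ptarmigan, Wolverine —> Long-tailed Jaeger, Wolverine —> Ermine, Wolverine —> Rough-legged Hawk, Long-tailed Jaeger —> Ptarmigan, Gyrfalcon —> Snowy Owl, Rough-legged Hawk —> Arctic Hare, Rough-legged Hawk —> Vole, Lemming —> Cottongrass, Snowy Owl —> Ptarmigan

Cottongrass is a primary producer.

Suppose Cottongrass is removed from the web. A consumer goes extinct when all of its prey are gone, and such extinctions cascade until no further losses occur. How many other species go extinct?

Remove Cottongrass.
Round 1: Vole (all prey gone), Lemming (all prey gone), Arctic Hare (all prey gone), Ptarmigan (all prey gone) → extinct.
Round 2: Rough-legged Hawk (all prey gone), Long-tailed Jaeger (all prey gone), Ermine (all prey gone), Snowy Owl (all prey gone) → extinct.
Round 3: Gyrfalcon (all prey gone), Golden Eagle (all prey gone), Wolverine (all prey gone) → extinct.
No further losses. Total secondary extinctions: 11.

11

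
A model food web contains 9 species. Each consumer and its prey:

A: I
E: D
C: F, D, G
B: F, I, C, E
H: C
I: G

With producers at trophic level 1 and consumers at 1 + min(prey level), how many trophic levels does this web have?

Producers (level 1): F, D, G.
Following each consumer down to its lowest-level prey: F → C → H (levels 1 through 3).
All prey of H (C 2) are at level 2 or above, so H is at level 1 + 2 = 3.
Every consumer has at least one prey at level 2 or below, so none exceeds level 3.

3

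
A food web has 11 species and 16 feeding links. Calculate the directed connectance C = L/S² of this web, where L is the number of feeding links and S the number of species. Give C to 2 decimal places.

The web has S = 11 species and L = 16 feeding links.
C = L / S² = 16 / 121 = 0.1322 ≈ 0.13.

C = 0.13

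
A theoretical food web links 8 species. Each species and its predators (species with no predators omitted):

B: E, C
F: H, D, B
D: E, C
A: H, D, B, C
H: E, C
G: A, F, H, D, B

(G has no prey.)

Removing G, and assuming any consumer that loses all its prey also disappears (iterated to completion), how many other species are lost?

7

Remove G.
Round 1: A (all prey gone), F (all prey gone) → extinct.
Round 2: H (all prey gone), D (all prey gone), B (all prey gone) → extinct.
Round 3: E (all prey gone), C (all prey gone) → extinct.
No further losses. Total secondary extinctions: 7.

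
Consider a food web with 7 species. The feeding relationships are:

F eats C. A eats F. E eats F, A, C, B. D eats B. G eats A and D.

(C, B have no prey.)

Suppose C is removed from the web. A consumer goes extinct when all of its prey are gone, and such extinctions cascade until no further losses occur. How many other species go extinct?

2

Remove C.
Round 1: F (all prey gone) → extinct.
Round 2: A (all prey gone) → extinct.
No further losses. Total secondary extinctions: 2.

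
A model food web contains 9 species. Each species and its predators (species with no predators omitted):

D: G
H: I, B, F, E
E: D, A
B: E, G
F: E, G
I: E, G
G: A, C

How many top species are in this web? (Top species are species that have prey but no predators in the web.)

2

Top species (has prey, but nothing eats it): A, C.
Count: 2.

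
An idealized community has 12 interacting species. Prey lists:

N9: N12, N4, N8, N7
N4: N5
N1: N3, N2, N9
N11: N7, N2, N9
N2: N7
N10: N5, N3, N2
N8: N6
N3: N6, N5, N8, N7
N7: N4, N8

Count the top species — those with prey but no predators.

Top species (has prey, but nothing eats it): N10, N1, N11.
Count: 3.

3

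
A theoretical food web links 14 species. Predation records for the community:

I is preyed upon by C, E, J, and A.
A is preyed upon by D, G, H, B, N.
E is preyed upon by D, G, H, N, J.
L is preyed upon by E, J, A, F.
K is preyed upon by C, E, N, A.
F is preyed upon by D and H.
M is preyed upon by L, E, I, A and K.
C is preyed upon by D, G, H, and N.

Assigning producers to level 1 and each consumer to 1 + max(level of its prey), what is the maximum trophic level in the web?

Producers (level 1): M.
M → L → E → N gives N level 4.
No species has a prey at level 4, so no species reaches level 5.

4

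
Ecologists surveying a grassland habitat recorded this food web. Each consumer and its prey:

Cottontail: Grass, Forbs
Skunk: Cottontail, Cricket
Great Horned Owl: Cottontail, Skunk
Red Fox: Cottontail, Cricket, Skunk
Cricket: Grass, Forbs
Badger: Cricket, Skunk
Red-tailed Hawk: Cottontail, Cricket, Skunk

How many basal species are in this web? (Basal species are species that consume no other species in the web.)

Basal species (no prey listed): Grass, Forbs.
Count: 2.

2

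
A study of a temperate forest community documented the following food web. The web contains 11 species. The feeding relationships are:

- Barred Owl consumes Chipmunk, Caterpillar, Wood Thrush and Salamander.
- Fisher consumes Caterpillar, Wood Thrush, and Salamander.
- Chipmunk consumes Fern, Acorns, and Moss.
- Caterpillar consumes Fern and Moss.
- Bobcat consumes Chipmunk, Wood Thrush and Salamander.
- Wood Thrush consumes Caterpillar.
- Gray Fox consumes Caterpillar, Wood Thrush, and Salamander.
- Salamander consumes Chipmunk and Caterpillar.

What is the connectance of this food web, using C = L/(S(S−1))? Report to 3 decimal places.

The web has S = 11 species and L = 21 feeding links.
C = L / (S(S−1)) = 21 / 110 = 0.1909 ≈ 0.191.

C = 0.191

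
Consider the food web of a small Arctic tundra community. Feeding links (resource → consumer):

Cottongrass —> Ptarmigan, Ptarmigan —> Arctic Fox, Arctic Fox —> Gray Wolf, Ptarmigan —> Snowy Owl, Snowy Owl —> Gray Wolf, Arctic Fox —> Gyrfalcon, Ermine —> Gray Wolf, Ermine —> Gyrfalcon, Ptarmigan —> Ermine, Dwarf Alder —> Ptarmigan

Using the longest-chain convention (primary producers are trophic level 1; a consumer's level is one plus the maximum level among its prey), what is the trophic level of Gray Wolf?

Cottongrass is a producer → level 1.
Ptarmigan eats Cottongrass (level 1); other prey at levels: Dwarf Alder 1 → level 2.
Ermine eats Ptarmigan → level 3.
Gray Wolf eats Ermine (level 3); other prey at levels: Snowy Owl 3, Arctic Fox 3 → level 4.

Trophic level 4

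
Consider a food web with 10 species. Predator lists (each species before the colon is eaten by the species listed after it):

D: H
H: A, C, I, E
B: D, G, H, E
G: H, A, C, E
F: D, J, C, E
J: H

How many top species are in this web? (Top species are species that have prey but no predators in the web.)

4

Top species (has prey, but nothing eats it): A, C, I, E.
Count: 4.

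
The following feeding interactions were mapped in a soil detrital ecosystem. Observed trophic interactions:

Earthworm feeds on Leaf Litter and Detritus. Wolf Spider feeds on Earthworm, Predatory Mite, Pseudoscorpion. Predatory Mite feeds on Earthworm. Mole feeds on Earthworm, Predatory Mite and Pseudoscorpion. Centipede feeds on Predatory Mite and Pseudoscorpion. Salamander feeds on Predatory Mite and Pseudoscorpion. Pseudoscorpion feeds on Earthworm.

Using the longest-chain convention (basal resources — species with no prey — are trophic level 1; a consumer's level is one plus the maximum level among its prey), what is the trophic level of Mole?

Trophic level 4

Leaf Litter has no prey (basal) → level 1.
Earthworm eats Leaf Litter (level 1); other prey at levels: Detritus 1 → level 2.
Pseudoscorpion eats Earthworm → level 3.
Mole eats Pseudoscorpion (level 3); other prey at levels: Earthworm 2, Predatory Mite 3 → level 4.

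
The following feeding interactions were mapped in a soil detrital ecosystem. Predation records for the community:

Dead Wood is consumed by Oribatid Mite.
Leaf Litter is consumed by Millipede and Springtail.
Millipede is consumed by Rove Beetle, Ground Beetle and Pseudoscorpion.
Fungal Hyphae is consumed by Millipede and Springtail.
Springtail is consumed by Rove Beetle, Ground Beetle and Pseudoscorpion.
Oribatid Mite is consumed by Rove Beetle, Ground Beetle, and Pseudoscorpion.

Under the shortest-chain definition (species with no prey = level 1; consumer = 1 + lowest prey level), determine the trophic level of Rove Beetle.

Trophic level 3

Leaf Litter has no prey (basal) → level 1.
Millipede eats Leaf Litter → level 2.
Rove Beetle eats Millipede → level 3.
No prey of Rove Beetle is below level 2, so 3 is the minimum.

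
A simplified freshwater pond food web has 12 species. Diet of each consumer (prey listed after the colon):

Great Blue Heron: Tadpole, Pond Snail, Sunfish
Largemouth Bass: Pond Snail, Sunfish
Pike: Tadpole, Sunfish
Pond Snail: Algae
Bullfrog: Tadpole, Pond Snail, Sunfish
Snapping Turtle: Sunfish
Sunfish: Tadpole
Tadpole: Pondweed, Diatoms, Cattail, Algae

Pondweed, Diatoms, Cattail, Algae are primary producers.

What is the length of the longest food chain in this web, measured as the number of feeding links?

One longest chain: Pondweed → Tadpole → Sunfish → Great Blue Heron.
It has 4 species and 3 links.

3 links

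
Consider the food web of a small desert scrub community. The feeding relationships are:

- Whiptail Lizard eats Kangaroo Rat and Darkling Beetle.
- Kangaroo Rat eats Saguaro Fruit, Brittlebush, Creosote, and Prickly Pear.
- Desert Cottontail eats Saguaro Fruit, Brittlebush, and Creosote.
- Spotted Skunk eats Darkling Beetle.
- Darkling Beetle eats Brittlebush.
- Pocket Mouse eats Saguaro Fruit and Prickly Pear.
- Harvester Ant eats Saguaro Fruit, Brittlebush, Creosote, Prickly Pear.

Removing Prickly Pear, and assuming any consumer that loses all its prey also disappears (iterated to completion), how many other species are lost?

0

Remove Prickly Pear.
Every predator of it retains at least one other prey: Kangaroo Rat still has Creosote, Saguaro Fruit, Brittlebush; Pocket Mouse still has Saguaro Fruit; Harvester Ant still has Creosote, Saguaro Fruit, Brittlebush.
No consumer loses all prey, so no secondary extinctions occur.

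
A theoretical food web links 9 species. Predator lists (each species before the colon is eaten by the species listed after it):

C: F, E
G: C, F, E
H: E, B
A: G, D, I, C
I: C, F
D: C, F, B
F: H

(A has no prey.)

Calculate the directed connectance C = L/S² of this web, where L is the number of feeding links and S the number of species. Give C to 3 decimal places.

The web has S = 9 species and L = 17 feeding links.
C = L / S² = 17 / 81 = 0.2099 ≈ 0.210.

C = 0.210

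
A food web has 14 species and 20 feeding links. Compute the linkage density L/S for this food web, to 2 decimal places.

L/S = 1.43

There are L = 20 links among S = 14 species.
L/S = 20/14 = 1.4286 ≈ 1.43.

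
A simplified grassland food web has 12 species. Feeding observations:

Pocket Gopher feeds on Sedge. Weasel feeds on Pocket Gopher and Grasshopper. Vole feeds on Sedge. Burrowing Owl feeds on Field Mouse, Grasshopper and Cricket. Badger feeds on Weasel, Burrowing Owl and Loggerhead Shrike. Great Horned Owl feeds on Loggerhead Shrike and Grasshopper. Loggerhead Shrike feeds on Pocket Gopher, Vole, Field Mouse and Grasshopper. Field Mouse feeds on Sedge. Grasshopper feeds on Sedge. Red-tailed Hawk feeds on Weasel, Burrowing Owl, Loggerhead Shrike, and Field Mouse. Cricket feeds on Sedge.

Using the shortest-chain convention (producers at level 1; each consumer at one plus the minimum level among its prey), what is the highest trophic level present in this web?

Producers (level 1): Sedge.
Following each consumer down to its lowest-level prey: Sedge → Grasshopper → Loggerhead Shrike → Badger (levels 1 through 4).
All prey of Badger (Loggerhead Shrike 3, Burrowing Owl 3, Weasel 3) are at level 3 or above, so Badger is at level 1 + 3 = 4.
Every consumer has at least one prey at level 3 or below, so none exceeds level 4.

4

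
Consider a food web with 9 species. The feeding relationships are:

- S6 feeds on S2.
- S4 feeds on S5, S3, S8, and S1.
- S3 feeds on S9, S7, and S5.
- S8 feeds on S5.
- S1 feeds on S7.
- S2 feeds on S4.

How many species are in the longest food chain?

5 species

One longest chain: S7 → S3 → S4 → S2 → S6.
It has 5 species and 4 links.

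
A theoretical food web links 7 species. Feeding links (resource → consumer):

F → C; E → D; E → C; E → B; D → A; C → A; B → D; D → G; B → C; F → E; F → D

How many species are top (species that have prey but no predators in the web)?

2

Top species (has prey, but nothing eats it): A, G.
Count: 2.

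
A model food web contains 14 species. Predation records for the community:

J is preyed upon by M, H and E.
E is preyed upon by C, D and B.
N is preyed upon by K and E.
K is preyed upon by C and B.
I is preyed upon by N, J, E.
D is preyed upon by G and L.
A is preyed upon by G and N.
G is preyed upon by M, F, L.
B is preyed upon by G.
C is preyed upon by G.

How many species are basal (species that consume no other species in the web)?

2

Basal species (no prey listed): A, I.
Count: 2.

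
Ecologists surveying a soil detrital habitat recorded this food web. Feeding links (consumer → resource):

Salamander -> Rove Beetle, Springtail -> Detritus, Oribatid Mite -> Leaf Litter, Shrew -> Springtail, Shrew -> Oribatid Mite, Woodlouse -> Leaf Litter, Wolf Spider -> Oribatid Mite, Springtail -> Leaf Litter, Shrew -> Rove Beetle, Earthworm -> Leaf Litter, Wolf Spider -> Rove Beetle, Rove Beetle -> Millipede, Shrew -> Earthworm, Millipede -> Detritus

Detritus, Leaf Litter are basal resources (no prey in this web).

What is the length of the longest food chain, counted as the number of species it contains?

One longest chain: Detritus → Millipede → Rove Beetle → Wolf Spider.
It has 4 species and 3 links.

4 species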